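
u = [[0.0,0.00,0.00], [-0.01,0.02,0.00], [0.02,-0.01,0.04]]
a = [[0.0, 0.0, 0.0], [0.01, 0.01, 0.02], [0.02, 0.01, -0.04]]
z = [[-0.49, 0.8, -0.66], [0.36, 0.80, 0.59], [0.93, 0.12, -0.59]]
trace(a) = -0.03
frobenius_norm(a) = 0.05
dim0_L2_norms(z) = [1.11, 1.14, 1.06]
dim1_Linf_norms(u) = [0.0, 0.02, 0.04]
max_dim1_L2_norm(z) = 1.15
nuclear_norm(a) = 0.07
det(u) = 0.00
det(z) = 1.34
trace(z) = -0.28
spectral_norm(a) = 0.05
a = u @ z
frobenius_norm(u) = 0.05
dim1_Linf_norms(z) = [0.8, 0.8, 0.93]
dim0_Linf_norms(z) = [0.93, 0.8, 0.66]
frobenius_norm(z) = 1.91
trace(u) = 0.06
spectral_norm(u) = 0.05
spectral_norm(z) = 1.17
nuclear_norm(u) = 0.07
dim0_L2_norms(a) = [0.02, 0.01, 0.04]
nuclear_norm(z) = 3.31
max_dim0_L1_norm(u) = 0.04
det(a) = 0.00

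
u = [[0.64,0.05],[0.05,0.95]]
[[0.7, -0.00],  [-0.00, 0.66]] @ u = [[0.45, 0.03], [0.03, 0.63]]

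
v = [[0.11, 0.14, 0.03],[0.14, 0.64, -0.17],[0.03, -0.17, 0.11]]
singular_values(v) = [0.72, 0.14, 0.0]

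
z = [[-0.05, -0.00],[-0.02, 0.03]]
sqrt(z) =[[0.22j, 0.00+0.00j], [-0.04+0.06j, 0.17+0.00j]]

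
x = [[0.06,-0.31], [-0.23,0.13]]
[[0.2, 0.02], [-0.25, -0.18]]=x @ [[0.8,0.85],[-0.49,0.09]]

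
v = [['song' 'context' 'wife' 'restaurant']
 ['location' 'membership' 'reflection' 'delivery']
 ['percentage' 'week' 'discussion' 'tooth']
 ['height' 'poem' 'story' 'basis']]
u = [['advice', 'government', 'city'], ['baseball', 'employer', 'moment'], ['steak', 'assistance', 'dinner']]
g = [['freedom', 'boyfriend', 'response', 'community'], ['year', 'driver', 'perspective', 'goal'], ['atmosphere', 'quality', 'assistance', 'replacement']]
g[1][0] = 'year'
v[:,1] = ['context', 'membership', 'week', 'poem']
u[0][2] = 'city'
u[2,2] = 'dinner'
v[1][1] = 'membership'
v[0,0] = 'song'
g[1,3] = 'goal'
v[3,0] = 'height'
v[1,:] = ['location', 'membership', 'reflection', 'delivery']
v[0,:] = ['song', 'context', 'wife', 'restaurant']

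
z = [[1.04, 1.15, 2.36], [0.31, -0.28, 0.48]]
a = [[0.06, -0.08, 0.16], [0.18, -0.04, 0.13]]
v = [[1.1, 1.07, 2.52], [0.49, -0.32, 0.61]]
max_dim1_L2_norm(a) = 0.23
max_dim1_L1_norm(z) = 4.55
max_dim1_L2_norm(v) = 2.95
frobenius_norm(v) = 3.07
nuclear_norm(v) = 3.61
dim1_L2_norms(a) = [0.19, 0.23]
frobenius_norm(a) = 0.29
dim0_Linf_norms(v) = [1.1, 1.07, 2.52]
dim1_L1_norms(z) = [4.55, 1.07]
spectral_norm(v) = 3.01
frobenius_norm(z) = 2.89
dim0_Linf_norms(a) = [0.18, 0.08, 0.16]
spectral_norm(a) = 0.28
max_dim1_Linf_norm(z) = 2.36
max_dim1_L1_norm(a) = 0.35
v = a + z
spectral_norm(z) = 2.85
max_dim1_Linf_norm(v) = 2.52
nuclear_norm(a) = 0.37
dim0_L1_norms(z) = [1.35, 1.43, 2.84]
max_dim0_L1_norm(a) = 0.29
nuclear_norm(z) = 3.34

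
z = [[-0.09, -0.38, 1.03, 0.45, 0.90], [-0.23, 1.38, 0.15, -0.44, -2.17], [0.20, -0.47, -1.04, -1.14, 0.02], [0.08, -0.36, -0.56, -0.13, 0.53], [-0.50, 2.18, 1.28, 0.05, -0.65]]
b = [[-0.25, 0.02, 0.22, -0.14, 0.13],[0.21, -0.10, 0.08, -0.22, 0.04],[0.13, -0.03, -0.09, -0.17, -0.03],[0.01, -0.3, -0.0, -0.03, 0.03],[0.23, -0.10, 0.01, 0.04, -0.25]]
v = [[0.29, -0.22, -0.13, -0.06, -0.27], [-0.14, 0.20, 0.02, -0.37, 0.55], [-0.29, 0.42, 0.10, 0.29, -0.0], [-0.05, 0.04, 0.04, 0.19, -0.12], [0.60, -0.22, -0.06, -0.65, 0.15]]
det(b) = 0.00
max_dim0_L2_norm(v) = 0.83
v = z @ b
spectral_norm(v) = 1.13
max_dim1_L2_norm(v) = 0.93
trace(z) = -0.53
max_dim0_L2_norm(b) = 0.42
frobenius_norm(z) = 4.42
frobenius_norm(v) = 1.41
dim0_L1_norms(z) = [1.1, 4.77, 4.06, 2.21, 4.27]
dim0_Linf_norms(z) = [0.5, 2.18, 1.28, 1.14, 2.17]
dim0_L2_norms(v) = [0.74, 0.56, 0.18, 0.83, 0.64]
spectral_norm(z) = 3.59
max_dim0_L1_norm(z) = 4.77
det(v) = 0.00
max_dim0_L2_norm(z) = 2.67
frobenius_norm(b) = 0.73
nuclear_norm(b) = 1.46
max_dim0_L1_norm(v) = 1.56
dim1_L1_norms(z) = [2.85, 4.37, 2.87, 1.66, 4.66]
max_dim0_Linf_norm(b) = 0.3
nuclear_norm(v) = 2.26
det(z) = 0.18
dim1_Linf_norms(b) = [0.25, 0.22, 0.17, 0.3, 0.25]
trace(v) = 0.93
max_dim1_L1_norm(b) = 0.76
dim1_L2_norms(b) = [0.38, 0.33, 0.24, 0.3, 0.36]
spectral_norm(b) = 0.51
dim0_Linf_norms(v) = [0.6, 0.42, 0.13, 0.65, 0.55]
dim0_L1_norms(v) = [1.37, 1.1, 0.35, 1.56, 1.09]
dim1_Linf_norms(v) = [0.29, 0.55, 0.42, 0.19, 0.65]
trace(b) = -0.72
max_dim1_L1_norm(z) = 4.66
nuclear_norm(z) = 7.43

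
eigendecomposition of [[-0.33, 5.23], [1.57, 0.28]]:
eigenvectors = [[-0.9, -0.85], [0.44, -0.52]]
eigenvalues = [-2.91, 2.86]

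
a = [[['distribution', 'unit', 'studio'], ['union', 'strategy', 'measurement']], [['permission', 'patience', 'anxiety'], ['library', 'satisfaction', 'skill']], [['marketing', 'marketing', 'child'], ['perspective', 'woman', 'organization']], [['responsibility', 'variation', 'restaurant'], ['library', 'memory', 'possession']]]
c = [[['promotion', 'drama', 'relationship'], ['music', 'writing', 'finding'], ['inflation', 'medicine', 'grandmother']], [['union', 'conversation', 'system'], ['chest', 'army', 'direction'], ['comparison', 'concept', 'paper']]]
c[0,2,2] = 'grandmother'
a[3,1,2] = 'possession'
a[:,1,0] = ['union', 'library', 'perspective', 'library']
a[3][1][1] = 'memory'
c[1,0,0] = 'union'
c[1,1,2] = 'direction'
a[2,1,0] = 'perspective'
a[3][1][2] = 'possession'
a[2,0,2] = 'child'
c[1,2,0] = 'comparison'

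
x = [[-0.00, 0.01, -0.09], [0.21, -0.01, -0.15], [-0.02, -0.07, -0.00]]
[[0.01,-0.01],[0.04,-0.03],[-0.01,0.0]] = x @[[0.1, -0.07], [0.06, -0.04], [-0.12, 0.09]]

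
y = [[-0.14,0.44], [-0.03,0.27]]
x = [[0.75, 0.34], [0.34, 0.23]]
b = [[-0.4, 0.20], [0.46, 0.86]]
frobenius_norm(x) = 0.92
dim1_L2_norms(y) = [0.46, 0.27]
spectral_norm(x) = 0.92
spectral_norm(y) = 0.53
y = x @ b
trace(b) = 0.46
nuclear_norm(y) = 0.58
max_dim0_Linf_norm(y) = 0.44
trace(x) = 0.98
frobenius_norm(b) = 1.07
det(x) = 0.06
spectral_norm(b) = 0.98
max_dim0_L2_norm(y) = 0.52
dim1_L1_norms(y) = [0.58, 0.3]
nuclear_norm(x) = 0.98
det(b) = -0.44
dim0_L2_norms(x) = [0.82, 0.41]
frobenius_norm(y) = 0.54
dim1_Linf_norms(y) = [0.44, 0.27]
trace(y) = 0.13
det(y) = -0.02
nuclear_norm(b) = 1.42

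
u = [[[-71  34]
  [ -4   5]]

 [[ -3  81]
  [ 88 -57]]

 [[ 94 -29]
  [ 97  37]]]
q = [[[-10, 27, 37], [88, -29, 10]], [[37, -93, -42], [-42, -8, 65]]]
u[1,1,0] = 88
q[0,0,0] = -10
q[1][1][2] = 65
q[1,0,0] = 37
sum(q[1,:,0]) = -5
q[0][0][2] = 37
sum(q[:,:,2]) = 70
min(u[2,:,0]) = 94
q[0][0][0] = -10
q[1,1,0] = -42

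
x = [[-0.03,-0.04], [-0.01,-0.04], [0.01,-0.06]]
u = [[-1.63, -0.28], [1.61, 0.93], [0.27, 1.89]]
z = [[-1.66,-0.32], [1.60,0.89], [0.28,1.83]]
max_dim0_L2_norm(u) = 2.31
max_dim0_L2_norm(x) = 0.08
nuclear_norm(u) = 4.28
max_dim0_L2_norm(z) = 2.32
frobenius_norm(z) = 3.10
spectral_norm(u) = 2.72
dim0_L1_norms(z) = [3.54, 3.04]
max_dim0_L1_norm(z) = 3.54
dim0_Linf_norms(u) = [1.63, 1.89]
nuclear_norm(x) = 0.11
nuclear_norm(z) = 4.22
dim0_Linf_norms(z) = [1.66, 1.83]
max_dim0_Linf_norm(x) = 0.06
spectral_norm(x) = 0.08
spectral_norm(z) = 2.71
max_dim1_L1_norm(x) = 0.07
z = x + u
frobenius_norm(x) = 0.09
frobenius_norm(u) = 3.14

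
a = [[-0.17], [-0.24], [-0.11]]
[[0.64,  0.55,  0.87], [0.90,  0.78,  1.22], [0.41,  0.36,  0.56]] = a @ [[-3.76, -3.25, -5.09]]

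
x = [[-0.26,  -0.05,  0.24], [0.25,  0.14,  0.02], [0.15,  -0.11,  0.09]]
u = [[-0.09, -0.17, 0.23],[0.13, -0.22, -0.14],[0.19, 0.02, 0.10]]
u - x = [[0.17, -0.12, -0.01], [-0.12, -0.36, -0.16], [0.04, 0.13, 0.01]]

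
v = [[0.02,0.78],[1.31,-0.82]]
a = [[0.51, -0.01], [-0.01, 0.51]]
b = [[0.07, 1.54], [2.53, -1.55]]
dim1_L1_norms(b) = [1.61, 4.08]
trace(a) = 1.02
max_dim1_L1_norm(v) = 2.13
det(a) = 0.26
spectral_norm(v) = 1.61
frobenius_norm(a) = 0.72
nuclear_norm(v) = 2.25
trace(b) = -1.48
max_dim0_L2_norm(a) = 0.51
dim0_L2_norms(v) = [1.31, 1.13]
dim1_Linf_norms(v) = [0.78, 1.31]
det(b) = -4.00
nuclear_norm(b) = 4.38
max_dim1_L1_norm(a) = 0.52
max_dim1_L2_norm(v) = 1.55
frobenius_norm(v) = 1.73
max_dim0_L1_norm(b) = 3.09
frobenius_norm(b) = 3.34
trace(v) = -0.80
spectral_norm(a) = 0.52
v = b @ a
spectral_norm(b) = 3.08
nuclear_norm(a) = 1.02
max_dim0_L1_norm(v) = 1.6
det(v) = -1.04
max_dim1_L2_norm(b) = 2.97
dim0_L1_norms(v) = [1.33, 1.6]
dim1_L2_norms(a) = [0.51, 0.51]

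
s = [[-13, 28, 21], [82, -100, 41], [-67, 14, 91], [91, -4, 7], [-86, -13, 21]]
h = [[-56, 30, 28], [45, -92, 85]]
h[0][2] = 28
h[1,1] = -92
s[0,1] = 28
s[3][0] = 91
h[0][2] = 28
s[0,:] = [-13, 28, 21]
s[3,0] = 91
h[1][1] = -92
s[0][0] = -13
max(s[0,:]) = 28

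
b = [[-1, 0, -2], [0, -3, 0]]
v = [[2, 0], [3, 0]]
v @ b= [[-2, 0, -4], [-3, 0, -6]]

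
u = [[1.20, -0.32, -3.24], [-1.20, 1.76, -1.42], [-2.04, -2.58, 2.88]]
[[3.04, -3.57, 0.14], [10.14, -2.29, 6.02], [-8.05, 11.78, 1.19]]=u@[[-2.22, -2.1, -2.88], [2.62, -2.29, 0.52], [-2.02, 0.55, -1.16]]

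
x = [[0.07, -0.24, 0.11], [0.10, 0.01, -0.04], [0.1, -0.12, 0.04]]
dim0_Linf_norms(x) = [0.1, 0.24, 0.11]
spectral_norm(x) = 0.31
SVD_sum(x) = [[0.1, -0.23, 0.10], [0.0, -0.01, 0.0], [0.06, -0.13, 0.06]] + [[-0.03,-0.01,0.01], [0.10,0.02,-0.04], [0.04,0.01,-0.02]] + [[-0.00, -0.00, -0.00], [-0.00, -0.00, -0.0], [0.0, 0.00, 0.00]]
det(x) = 0.00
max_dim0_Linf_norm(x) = 0.24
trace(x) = 0.12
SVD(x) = [[-0.87, 0.27, -0.42], [-0.04, -0.88, -0.47], [-0.49, -0.39, 0.78]] @ diag([0.312146017210009, 0.12182757750629399, 0.004785948064569021]) @ [[-0.37, 0.86, -0.36], [-0.89, -0.21, 0.4], [0.27, 0.47, 0.84]]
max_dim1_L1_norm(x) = 0.42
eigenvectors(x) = [[(-0.65+0j), (-0.65-0j), (0.36+0j)], [-0.29+0.36j, (-0.29-0.36j), (0.45+0j)], [(-0.53+0.27j), -0.53-0.27j, (0.82+0j)]]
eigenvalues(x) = [(0.05+0.09j), (0.05-0.09j), (0.02+0j)]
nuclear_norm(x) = 0.44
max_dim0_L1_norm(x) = 0.37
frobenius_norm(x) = 0.34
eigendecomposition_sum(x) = [[0.04+0.07j, (-0.11+0.12j), 0.04-0.10j], [0.06+0.01j, 0.01+0.12j, -0.03-0.07j], [0.06+0.04j, -0.04+0.14j, -0.00-0.10j]] + [[(0.04-0.07j),(-0.11-0.12j),(0.04+0.1j)],[0.06-0.01j,0.01-0.12j,-0.03+0.07j],[(0.06-0.04j),-0.04-0.14j,(-0+0.1j)]] + [[(-0.01+0j), -0.02+0.00j, 0.02-0.00j],[-0.01+0.00j, (-0.02+0j), (0.03-0j)],[-0.02+0.00j, (-0.04+0j), (0.05-0j)]]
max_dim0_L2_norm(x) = 0.27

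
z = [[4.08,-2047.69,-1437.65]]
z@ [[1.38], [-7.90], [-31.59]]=[[61597.74]]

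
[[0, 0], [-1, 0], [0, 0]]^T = [[0, -1, 0], [0, 0, 0]]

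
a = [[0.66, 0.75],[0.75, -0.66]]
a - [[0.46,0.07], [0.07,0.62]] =[[0.20,0.68], [0.68,-1.28]]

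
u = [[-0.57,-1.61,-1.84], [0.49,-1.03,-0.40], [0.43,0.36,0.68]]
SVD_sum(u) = [[-0.43, -1.7, -1.79], [-0.16, -0.61, -0.64], [0.14, 0.55, 0.57]] + [[-0.14, 0.09, -0.05], [0.65, -0.42, 0.24], [0.29, -0.19, 0.11]] + [[0.0, 0.0, -0.00], [-0.00, -0.00, 0.0], [0.00, 0.00, -0.00]]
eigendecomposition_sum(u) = [[-0.29+0.76j,-0.80-0.59j,-0.92+0.20j], [0.24+0.37j,(-0.51+0.17j),(-0.2+0.47j)], [(0.22-0.21j),0.18+0.33j,0.34+0.08j]] + [[-0.29-0.76j, (-0.8+0.59j), (-0.92-0.2j)], [0.24-0.37j, -0.51-0.17j, -0.20-0.47j], [0.22+0.21j, (0.18-0.33j), (0.34-0.08j)]] + [[-0j,-0.00-0.00j,(0.01-0j)], [-0j,(-0-0j),(0.01-0j)], [(-0+0j),0j,(-0.01+0j)]]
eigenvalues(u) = [(-0.46+1j), (-0.46-1j), (-0.01+0j)]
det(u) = -0.01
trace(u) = -0.92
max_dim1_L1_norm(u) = 4.02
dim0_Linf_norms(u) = [0.57, 1.61, 1.84]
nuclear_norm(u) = 3.68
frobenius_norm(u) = 2.92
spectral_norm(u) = 2.78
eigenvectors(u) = [[(-0.83+0j), -0.83-0.00j, -0.57+0.00j], [-0.26+0.37j, -0.26-0.37j, -0.52+0.00j], [0.28+0.13j, 0.28-0.13j, 0.63+0.00j]]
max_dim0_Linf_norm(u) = 1.84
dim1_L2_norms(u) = [2.51, 1.21, 0.88]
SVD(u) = [[-0.90,0.19,0.39], [-0.32,-0.90,-0.31], [0.29,-0.4,0.87]] @ diag([2.780153427319363, 0.9006853087176429, 0.003590992147679185]) @ [[0.17, 0.68, 0.71], [-0.8, 0.52, -0.30], [0.57, 0.52, -0.63]]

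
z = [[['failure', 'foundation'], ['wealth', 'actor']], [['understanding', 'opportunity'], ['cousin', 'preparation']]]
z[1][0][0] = 'understanding'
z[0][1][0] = 'wealth'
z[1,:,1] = ['opportunity', 'preparation']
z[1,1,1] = 'preparation'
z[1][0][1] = 'opportunity'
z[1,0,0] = 'understanding'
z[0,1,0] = 'wealth'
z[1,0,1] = 'opportunity'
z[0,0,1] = 'foundation'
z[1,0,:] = ['understanding', 'opportunity']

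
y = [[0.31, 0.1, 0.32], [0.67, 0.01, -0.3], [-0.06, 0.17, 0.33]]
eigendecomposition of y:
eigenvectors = [[(-0.68+0j), -0.10+0.20j, (-0.1-0.2j)], [(-0.66+0j), (0.88+0j), 0.88-0.00j], [-0.32+0.00j, -0.34-0.25j, -0.34+0.25j]]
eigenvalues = [(0.56+0j), (0.05+0.24j), (0.05-0.24j)]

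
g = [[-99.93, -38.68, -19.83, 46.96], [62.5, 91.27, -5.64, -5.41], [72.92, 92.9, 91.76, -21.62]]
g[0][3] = 46.96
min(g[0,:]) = -99.93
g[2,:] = [72.92, 92.9, 91.76, -21.62]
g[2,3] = -21.62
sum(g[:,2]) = 66.29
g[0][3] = 46.96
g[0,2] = -19.83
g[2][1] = 92.9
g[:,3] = [46.96, -5.41, -21.62]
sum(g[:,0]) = 35.489999999999995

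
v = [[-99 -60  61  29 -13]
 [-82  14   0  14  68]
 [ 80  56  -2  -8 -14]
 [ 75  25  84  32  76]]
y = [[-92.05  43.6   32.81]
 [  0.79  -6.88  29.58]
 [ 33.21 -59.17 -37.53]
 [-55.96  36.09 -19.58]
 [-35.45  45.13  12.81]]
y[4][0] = -35.45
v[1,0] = -82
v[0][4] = -13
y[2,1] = -59.17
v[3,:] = [75, 25, 84, 32, 76]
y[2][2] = -37.53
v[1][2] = 0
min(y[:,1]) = -59.17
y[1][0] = 0.79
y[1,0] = 0.79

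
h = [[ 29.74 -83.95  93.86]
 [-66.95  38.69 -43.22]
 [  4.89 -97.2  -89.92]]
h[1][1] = 38.69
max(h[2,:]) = 4.89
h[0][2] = 93.86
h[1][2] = -43.22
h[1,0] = -66.95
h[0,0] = 29.74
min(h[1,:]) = -66.95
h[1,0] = -66.95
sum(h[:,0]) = -32.32000000000001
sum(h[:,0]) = -32.32000000000001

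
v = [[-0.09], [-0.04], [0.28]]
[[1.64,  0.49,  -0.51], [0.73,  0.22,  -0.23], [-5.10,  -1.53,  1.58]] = v @ [[-18.20,-5.45,5.64]]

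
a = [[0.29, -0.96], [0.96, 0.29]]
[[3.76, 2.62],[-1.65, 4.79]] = a @ [[-0.49, 5.33], [-4.06, -1.12]]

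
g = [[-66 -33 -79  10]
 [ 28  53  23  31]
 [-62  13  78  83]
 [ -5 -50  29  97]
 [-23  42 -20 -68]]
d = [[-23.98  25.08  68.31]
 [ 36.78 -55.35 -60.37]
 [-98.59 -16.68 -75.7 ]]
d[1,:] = [36.78, -55.35, -60.37]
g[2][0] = -62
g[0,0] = -66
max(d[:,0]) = 36.78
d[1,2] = -60.37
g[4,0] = -23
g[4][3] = -68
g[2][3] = 83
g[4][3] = -68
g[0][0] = -66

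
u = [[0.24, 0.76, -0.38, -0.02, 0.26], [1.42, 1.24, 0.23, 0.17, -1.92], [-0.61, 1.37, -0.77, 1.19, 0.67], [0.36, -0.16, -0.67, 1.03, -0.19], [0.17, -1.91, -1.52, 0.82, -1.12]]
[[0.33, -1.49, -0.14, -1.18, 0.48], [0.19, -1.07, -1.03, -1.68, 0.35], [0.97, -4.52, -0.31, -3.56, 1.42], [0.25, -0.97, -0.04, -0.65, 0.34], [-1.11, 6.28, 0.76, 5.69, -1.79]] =u @ [[0.23,-1.18,-0.14,-1.02,0.36], [0.37,-1.86,-0.35,-1.7,0.57], [0.26,-1.75,-0.3,-1.76,0.46], [0.46,-2.31,-0.21,-1.93,0.70], [0.38,-1.93,0.15,-1.36,0.57]]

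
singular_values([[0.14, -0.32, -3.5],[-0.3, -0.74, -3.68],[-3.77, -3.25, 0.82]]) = [5.22, 4.97, 0.0]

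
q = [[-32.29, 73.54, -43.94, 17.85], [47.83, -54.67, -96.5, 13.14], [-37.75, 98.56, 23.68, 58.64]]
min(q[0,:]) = -43.94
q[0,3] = 17.85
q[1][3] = 13.14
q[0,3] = 17.85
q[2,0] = -37.75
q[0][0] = -32.29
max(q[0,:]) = 73.54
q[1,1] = -54.67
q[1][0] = 47.83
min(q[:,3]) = 13.14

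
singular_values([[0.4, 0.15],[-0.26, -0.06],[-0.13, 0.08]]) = [0.51, 0.12]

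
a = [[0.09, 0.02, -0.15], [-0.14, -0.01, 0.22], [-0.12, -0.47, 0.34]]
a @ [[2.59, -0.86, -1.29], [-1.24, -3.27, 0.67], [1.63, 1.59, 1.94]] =[[-0.04, -0.38, -0.39], [0.01, 0.5, 0.6], [0.83, 2.18, 0.50]]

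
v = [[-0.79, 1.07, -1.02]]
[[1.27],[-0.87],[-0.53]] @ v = [[-1.00, 1.36, -1.30], [0.69, -0.93, 0.89], [0.42, -0.57, 0.54]]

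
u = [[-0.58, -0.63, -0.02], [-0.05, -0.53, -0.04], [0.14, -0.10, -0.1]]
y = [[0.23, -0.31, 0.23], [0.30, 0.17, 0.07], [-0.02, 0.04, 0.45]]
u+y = [[-0.35, -0.94, 0.21], [0.25, -0.36, 0.03], [0.12, -0.06, 0.35]]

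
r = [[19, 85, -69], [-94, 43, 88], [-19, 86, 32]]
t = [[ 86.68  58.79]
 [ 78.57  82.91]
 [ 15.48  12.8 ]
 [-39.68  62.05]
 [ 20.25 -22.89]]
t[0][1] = 58.79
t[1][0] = 78.57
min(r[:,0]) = -94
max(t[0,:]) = 86.68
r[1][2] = 88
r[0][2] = -69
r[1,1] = 43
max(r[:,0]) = 19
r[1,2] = 88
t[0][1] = 58.79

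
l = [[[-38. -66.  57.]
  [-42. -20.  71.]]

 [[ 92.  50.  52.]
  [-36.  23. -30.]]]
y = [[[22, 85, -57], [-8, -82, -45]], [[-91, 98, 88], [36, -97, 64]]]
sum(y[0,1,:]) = -135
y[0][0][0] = 22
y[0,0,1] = 85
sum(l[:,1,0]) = -78.0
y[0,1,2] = -45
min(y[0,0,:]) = -57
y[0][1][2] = -45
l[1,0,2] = 52.0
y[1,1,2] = 64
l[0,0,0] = -38.0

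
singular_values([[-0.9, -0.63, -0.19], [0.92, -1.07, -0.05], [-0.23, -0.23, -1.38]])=[1.53, 1.42, 0.94]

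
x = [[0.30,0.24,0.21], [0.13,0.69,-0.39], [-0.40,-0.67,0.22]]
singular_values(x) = [1.14, 0.42, 0.08]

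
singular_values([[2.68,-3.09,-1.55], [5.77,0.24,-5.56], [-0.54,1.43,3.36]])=[9.09, 3.14, 2.14]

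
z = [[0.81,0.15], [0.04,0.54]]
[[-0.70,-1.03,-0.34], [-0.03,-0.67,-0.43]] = z@[[-0.86,  -1.06,  -0.28],  [0.01,  -1.17,  -0.77]]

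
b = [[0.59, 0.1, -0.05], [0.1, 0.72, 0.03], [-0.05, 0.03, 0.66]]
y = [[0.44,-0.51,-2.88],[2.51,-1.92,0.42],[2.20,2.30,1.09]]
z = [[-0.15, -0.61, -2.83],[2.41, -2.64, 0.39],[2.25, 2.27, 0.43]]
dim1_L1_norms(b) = [0.74, 0.85, 0.74]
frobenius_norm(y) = 5.50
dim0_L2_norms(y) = [3.37, 3.04, 3.11]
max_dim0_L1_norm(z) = 5.52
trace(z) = -2.36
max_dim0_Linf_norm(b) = 0.72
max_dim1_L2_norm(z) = 3.6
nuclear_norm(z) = 9.64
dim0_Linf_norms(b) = [0.59, 0.72, 0.66]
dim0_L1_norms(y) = [5.15, 4.73, 4.39]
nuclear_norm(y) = 9.39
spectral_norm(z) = 3.63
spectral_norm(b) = 0.77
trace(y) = -0.39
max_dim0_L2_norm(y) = 3.37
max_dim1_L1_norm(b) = 0.85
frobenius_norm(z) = 5.63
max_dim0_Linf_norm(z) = 2.83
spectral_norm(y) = 3.72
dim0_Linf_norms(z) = [2.41, 2.64, 2.83]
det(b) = 0.27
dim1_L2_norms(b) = [0.6, 0.73, 0.66]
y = b + z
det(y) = -29.21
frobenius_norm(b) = 1.15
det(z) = -31.89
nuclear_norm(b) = 1.97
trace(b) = 1.97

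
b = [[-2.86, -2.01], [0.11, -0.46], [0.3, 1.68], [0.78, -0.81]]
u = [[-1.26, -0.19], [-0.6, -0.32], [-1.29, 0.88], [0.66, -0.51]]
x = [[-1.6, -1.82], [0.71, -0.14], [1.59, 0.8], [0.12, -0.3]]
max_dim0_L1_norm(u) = 3.81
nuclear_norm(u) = 3.01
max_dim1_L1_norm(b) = 4.87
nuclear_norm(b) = 5.38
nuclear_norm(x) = 3.84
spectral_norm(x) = 2.99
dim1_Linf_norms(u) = [1.26, 0.6, 1.29, 0.66]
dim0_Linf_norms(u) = [1.29, 0.88]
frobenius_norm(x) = 3.11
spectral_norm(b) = 3.73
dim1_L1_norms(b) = [4.87, 0.57, 1.98, 1.59]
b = x + u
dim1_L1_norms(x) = [3.42, 0.85, 2.39, 0.42]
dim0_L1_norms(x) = [4.02, 3.06]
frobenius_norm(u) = 2.28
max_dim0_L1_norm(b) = 4.96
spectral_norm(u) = 2.09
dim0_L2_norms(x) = [2.37, 2.02]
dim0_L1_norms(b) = [4.05, 4.96]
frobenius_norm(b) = 4.08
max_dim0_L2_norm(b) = 2.98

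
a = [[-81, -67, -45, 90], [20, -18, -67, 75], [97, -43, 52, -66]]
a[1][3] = 75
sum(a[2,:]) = 40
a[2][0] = 97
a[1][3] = 75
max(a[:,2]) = 52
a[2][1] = -43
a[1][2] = -67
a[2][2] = 52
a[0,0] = -81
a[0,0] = -81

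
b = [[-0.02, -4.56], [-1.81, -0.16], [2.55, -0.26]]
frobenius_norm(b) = 5.54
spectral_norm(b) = 4.57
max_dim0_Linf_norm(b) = 4.56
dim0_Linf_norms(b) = [2.55, 4.56]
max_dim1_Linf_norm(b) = 4.56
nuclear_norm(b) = 7.70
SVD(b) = [[1.00, 0.04], [0.02, 0.58], [0.07, -0.81]] @ diag([4.570991668181835, 3.125993469188994]) @ [[0.03, -1.00], [-1.00, -0.03]]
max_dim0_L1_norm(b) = 4.98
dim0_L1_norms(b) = [4.38, 4.98]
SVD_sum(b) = [[0.12, -4.56], [0.00, -0.11], [0.01, -0.32]] + [[-0.14,-0.00], [-1.81,-0.05], [2.54,0.06]]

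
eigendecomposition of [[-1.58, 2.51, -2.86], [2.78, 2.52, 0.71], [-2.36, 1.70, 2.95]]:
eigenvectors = [[(-0.84+0j), -0.35-0.28j, -0.35+0.28j], [0.39+0.00j, (-0.64+0j), -0.64-0.00j], [-0.38+0.00j, 0.07+0.61j, (0.07-0.61j)]]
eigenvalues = [(-4.05+0j), (3.97+0.54j), (3.97-0.54j)]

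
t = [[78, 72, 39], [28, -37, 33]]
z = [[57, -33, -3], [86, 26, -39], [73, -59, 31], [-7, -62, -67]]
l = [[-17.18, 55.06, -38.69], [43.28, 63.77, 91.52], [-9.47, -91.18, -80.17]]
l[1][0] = 43.28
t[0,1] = 72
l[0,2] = -38.69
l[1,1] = 63.77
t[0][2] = 39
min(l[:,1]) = -91.18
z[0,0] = 57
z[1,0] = 86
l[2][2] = -80.17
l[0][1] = 55.06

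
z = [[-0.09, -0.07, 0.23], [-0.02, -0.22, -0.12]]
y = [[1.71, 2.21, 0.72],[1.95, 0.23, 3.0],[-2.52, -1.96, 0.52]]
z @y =[[-0.87, -0.67, -0.16], [-0.16, 0.14, -0.74]]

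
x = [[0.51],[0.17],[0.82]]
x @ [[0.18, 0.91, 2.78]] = [[0.09, 0.46, 1.42], [0.03, 0.15, 0.47], [0.15, 0.75, 2.28]]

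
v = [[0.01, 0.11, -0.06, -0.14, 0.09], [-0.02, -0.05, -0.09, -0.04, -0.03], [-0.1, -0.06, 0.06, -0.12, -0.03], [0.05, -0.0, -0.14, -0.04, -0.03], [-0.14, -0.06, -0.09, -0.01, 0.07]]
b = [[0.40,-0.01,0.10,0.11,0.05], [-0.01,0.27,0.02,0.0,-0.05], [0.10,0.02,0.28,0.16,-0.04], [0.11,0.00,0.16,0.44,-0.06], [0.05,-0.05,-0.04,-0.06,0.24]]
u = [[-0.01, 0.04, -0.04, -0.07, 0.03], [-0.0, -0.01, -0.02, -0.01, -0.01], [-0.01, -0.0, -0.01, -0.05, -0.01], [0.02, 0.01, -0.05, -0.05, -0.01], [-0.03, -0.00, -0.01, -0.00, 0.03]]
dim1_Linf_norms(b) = [0.4, 0.27, 0.28, 0.44, 0.24]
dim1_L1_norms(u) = [0.19, 0.05, 0.08, 0.14, 0.07]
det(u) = -0.00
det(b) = 0.00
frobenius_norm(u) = 0.14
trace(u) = -0.05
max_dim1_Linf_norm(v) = 0.14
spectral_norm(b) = 0.64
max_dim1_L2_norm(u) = 0.1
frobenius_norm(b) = 0.82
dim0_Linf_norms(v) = [0.14, 0.11, 0.14, 0.14, 0.09]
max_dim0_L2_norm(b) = 0.48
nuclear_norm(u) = 0.24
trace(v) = 0.05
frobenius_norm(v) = 0.39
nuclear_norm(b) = 1.63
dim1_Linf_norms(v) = [0.14, 0.09, 0.12, 0.14, 0.14]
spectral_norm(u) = 0.12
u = b @ v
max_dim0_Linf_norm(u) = 0.07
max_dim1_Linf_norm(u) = 0.07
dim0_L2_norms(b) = [0.43, 0.28, 0.34, 0.48, 0.26]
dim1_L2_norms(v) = [0.21, 0.12, 0.18, 0.16, 0.19]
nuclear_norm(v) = 0.76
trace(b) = 1.63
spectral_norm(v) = 0.24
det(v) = 0.00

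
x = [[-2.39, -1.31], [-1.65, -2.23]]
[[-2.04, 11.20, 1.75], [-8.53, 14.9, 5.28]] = x@ [[-2.09, -1.72, 0.95], [5.37, -5.41, -3.07]]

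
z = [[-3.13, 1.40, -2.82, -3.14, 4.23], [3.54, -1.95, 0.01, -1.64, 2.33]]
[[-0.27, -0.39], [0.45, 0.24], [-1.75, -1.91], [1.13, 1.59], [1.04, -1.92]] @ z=[[-0.54, 0.38, 0.76, 1.49, -2.05],[-0.56, 0.16, -1.27, -1.81, 2.46],[-1.28, 1.27, 4.92, 8.63, -11.85],[2.09, -1.52, -3.17, -6.16, 8.48],[-10.05, 5.20, -2.95, -0.12, -0.07]]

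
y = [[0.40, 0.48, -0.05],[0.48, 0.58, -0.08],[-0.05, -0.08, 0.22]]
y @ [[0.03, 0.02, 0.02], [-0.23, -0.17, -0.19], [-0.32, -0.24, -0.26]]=[[-0.08, -0.06, -0.07], [-0.09, -0.07, -0.08], [-0.05, -0.04, -0.04]]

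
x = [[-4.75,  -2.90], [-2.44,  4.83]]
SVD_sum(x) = [[-2.01, -4.21], [1.42, 2.99]] + [[-2.74, 1.31], [-3.86, 1.84]]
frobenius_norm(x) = 7.76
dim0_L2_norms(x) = [5.34, 5.63]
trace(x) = 0.08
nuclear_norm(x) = 10.97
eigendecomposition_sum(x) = [[-5.10, -1.44], [-1.21, -0.34]] + [[0.35, -1.46], [-1.23, 5.17]]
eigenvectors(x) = [[-0.97, 0.27], [-0.23, -0.96]]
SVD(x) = [[-0.82, 0.58],[0.58, 0.82]] @ diag([5.71733783445033, 5.25043313325318]) @ [[0.43, 0.90], [-0.9, 0.43]]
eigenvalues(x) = [-5.44, 5.52]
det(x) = -30.02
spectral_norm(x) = 5.72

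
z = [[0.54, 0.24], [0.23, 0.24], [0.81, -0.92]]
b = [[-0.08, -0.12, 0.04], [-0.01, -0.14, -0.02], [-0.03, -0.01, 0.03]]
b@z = [[-0.04, -0.08], [-0.05, -0.02], [0.01, -0.04]]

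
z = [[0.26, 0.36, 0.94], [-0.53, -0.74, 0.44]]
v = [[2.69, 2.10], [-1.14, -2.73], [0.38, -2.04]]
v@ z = [[-0.41, -0.59, 3.45], [1.15, 1.61, -2.27], [1.18, 1.65, -0.54]]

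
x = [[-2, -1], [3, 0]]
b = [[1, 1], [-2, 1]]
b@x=[[1, -1], [7, 2]]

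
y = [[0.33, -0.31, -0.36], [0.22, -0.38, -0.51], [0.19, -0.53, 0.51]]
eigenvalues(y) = [-0.47, 0.21, 0.72]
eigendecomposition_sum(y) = [[0.10, -0.29, -0.11],  [0.18, -0.49, -0.19],  [0.08, -0.21, -0.08]] + [[0.28, -0.18, 0.03], [0.10, -0.06, 0.01], [0.0, -0.0, 0.00]] + [[-0.05, 0.15, -0.28], [-0.06, 0.18, -0.33], [0.11, -0.32, 0.59]]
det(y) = -0.07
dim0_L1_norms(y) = [0.74, 1.22, 1.38]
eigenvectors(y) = [[-0.47, -0.94, -0.39],  [-0.81, -0.34, -0.45],  [-0.35, -0.01, 0.8]]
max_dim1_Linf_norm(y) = 0.53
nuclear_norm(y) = 1.75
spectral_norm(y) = 0.88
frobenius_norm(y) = 1.17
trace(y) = 0.46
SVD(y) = [[-0.65,0.01,-0.76],[-0.75,-0.11,0.65],[-0.08,0.99,0.08]] @ diag([0.8795520264363703, 0.7611234142580605, 0.10807118515047195]) @ [[-0.45, 0.6, 0.66], [0.22, -0.64, 0.74], [-0.87, -0.48, -0.16]]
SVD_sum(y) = [[0.26, -0.35, -0.38], [0.30, -0.40, -0.44], [0.03, -0.04, -0.05]] + [[0.00, -0.00, 0.0],[-0.02, 0.05, -0.06],[0.17, -0.48, 0.56]] + [[0.07, 0.04, 0.01], [-0.06, -0.03, -0.01], [-0.01, -0.00, -0.0]]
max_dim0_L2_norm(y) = 0.81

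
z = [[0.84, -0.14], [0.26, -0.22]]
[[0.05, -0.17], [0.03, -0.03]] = z @ [[0.04, -0.22], [-0.11, -0.13]]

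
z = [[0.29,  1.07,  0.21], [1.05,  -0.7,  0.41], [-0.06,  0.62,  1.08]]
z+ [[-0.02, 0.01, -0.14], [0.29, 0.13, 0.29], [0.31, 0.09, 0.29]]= [[0.27,  1.08,  0.07], [1.34,  -0.57,  0.70], [0.25,  0.71,  1.37]]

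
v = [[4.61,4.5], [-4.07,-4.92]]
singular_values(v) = [9.06, 0.48]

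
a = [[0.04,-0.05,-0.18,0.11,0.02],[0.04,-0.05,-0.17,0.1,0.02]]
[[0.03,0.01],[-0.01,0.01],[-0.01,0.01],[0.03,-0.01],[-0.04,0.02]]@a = [[0.0, -0.00, -0.01, 0.00, 0.00], [-0.00, -0.0, 0.0, -0.0, -0.0], [-0.0, -0.0, 0.0, -0.0, -0.00], [0.0, -0.00, -0.00, 0.00, 0.00], [-0.0, 0.0, 0.00, -0.0, -0.00]]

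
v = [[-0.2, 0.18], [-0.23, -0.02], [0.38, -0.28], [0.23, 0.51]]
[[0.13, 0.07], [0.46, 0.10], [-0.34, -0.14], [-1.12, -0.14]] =v@[[-1.88, -0.42], [-1.34, -0.08]]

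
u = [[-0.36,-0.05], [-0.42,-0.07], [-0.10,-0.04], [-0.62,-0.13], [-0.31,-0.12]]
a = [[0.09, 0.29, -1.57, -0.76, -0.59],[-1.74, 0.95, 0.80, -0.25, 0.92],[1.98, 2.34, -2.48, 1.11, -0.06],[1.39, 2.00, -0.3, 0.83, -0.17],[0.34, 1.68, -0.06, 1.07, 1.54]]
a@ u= [[0.66, 0.21], [0.02, -0.09], [-2.12, -0.3], [-1.77, -0.29], [-1.96, -0.46]]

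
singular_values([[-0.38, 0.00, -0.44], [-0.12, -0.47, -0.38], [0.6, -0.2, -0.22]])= [0.76, 0.72, 0.27]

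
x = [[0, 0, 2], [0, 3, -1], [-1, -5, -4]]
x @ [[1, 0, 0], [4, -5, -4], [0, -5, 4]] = [[0, -10, 8], [12, -10, -16], [-21, 45, 4]]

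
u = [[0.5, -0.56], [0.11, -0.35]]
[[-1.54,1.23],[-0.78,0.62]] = u@[[-0.91, 0.73], [1.93, -1.55]]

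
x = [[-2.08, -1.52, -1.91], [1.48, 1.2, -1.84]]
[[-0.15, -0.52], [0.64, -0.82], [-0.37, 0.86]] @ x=[[-0.46, -0.4, 1.24], [-2.54, -1.96, 0.29], [2.04, 1.59, -0.88]]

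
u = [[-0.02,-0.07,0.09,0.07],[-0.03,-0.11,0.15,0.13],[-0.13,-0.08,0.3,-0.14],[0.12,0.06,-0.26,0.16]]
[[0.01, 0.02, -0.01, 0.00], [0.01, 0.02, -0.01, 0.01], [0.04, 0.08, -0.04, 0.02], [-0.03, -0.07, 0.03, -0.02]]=u @ [[-0.1,-0.25,0.14,-0.18], [-0.02,-0.05,0.03,-0.05], [0.06,0.11,-0.05,-0.02], [-0.02,-0.04,0.02,-0.02]]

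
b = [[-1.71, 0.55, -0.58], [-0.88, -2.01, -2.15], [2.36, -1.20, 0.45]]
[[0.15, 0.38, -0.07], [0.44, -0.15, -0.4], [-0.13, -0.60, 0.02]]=b @ [[-0.07, -0.2, 0.09], [-0.07, 0.12, 0.16], [-0.11, 0.04, 0.00]]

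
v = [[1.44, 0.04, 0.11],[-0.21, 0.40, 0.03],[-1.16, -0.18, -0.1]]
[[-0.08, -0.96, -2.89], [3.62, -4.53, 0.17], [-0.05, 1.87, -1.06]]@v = [[3.44, 0.13, 0.25], [5.97, -1.7, 0.25], [0.76, 0.94, 0.16]]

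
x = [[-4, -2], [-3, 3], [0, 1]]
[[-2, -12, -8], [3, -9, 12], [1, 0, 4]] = x @ [[0, 3, 0], [1, 0, 4]]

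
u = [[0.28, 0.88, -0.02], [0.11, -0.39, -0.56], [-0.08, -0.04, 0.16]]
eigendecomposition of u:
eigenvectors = [[-0.94, -0.89, -0.76], [-0.26, 0.28, 0.65], [0.23, -0.37, -0.06]]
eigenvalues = [0.52, -0.0, -0.47]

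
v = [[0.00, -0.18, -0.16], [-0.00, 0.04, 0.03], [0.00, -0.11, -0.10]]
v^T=[[0.0, -0.0, 0.0], [-0.18, 0.04, -0.11], [-0.16, 0.03, -0.10]]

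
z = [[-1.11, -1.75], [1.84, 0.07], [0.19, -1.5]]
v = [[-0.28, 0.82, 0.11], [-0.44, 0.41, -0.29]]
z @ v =[[1.08, -1.63, 0.39], [-0.55, 1.54, 0.18], [0.61, -0.46, 0.46]]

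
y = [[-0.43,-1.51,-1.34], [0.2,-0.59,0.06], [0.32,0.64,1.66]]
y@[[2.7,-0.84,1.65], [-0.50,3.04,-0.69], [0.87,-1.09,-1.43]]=[[-1.57, -2.77, 2.25], [0.89, -2.03, 0.65], [1.99, -0.13, -2.29]]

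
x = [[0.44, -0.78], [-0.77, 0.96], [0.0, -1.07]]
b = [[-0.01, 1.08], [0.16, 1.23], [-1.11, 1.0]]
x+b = [[0.43,0.30], [-0.61,2.19], [-1.11,-0.07]]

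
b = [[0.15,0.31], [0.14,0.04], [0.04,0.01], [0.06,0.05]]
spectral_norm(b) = 0.37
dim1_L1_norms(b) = [0.46, 0.18, 0.05, 0.11]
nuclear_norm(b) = 0.48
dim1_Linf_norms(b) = [0.31, 0.14, 0.04, 0.06]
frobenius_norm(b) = 0.38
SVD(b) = [[-0.93, 0.35], [-0.30, -0.88], [-0.08, -0.26], [-0.20, -0.22]] @ diag([0.367834245940668, 0.11089620152764557]) @ [[-0.53, -0.85], [-0.85, 0.53]]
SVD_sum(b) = [[0.18,0.29], [0.06,0.09], [0.02,0.03], [0.04,0.06]] + [[-0.03, 0.02], [0.08, -0.05], [0.02, -0.02], [0.02, -0.01]]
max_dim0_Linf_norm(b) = 0.31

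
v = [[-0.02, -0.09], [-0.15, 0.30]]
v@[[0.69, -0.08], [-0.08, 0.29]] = [[-0.01, -0.02], [-0.13, 0.1]]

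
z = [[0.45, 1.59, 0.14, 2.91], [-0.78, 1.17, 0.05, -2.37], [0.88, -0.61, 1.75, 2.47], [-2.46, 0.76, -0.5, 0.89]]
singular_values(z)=[4.78, 3.08, 1.71, 1.25]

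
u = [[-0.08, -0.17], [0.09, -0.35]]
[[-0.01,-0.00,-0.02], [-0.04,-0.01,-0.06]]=u @ [[-0.04,  -0.01,  -0.06], [0.10,  0.03,  0.17]]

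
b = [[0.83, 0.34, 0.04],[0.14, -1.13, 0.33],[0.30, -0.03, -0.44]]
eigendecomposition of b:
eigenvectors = [[0.97,0.14,0.17],[0.10,-0.44,-0.98],[0.22,-0.89,-0.12]]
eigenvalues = [0.88, -0.5, -1.11]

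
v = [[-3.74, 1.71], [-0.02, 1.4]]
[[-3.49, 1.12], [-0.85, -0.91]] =v@[[0.66, -0.6], [-0.60, -0.66]]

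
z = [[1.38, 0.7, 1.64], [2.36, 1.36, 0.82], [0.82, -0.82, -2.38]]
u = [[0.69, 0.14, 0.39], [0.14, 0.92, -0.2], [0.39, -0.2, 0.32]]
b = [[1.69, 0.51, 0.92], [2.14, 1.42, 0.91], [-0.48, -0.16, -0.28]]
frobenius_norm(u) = 1.36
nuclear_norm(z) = 6.66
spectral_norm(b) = 3.39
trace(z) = 0.36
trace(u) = 1.93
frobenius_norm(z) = 4.49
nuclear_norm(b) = 3.90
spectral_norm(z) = 3.70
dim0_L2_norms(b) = [2.77, 1.52, 1.32]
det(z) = -4.14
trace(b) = 2.83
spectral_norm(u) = 0.99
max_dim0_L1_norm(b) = 4.31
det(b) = -0.03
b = z @ u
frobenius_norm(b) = 3.42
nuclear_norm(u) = 1.93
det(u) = 0.01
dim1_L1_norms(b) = [3.12, 4.47, 0.92]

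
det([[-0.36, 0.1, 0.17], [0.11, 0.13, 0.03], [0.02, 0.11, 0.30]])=-0.014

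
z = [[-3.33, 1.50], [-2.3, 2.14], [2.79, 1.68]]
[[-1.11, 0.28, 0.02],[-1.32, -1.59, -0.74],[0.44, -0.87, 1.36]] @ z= [[3.11, -1.03], [5.99, -6.63], [4.33, 1.08]]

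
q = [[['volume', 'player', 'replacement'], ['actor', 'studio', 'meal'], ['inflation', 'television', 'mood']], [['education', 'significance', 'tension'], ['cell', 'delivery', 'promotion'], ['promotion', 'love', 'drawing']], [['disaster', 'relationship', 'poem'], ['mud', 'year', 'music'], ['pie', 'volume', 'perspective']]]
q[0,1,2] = 'meal'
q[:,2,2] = ['mood', 'drawing', 'perspective']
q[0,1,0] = 'actor'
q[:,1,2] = ['meal', 'promotion', 'music']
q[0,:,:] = [['volume', 'player', 'replacement'], ['actor', 'studio', 'meal'], ['inflation', 'television', 'mood']]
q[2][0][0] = 'disaster'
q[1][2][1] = 'love'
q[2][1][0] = 'mud'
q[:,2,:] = [['inflation', 'television', 'mood'], ['promotion', 'love', 'drawing'], ['pie', 'volume', 'perspective']]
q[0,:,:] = [['volume', 'player', 'replacement'], ['actor', 'studio', 'meal'], ['inflation', 'television', 'mood']]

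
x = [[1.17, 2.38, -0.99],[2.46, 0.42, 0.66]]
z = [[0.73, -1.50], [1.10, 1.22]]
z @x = [[-2.84, 1.11, -1.71], [4.29, 3.13, -0.28]]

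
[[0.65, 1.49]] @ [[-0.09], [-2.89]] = [[-4.36]]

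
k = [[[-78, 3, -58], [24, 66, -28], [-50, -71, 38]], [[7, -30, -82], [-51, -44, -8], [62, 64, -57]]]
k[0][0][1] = 3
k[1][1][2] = -8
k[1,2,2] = -57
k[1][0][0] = 7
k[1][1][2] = -8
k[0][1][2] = -28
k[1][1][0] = -51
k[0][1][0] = 24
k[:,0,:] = [[-78, 3, -58], [7, -30, -82]]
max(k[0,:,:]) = 66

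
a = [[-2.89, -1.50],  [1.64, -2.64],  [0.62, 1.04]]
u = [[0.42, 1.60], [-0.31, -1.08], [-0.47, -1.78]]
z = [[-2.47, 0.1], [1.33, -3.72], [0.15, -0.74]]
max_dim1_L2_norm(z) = 3.95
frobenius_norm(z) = 4.72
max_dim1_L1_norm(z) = 5.05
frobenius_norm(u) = 2.72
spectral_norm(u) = 2.72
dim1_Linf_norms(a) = [2.89, 2.64, 1.04]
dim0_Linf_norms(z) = [2.47, 3.72]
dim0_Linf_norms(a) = [2.89, 2.64]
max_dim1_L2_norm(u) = 1.84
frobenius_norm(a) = 4.66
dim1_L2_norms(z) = [2.47, 3.95, 0.76]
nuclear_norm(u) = 2.74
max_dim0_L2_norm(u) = 2.63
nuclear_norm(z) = 6.39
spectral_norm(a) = 3.42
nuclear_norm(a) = 6.59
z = a + u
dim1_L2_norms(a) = [3.26, 3.11, 1.21]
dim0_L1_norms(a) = [5.15, 5.18]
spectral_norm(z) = 4.17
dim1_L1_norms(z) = [2.57, 5.05, 0.89]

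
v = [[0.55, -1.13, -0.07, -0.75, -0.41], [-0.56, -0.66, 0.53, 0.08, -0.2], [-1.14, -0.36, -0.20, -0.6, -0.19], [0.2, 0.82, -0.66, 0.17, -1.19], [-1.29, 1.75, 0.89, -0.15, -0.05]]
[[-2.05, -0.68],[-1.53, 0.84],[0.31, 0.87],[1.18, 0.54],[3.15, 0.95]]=v @ [[-0.48, -1.00], [1.83, -0.15], [-0.82, -0.00], [-0.60, 0.74], [0.56, -0.62]]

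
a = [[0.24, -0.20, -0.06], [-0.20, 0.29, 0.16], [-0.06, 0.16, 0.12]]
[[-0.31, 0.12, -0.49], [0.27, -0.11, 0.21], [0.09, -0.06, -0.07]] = a@[[-1.21, 1.61, -2.23], [0.10, 2.04, 0.42], [0.0, -2.39, -2.22]]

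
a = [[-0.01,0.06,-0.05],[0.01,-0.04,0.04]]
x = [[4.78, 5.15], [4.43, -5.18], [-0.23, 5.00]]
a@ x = [[0.23,-0.61], [-0.14,0.46]]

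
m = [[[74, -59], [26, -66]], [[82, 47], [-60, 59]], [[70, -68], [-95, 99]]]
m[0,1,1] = -66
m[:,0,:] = [[74, -59], [82, 47], [70, -68]]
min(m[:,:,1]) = -68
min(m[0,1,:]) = -66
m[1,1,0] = -60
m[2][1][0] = -95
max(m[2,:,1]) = 99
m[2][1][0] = -95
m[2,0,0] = 70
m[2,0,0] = 70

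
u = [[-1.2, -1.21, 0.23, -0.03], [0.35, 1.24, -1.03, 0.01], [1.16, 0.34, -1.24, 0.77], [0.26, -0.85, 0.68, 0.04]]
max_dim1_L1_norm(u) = 3.51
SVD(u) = [[-0.53,  -0.01,  -0.82,  0.21],[0.55,  -0.44,  -0.18,  0.68],[0.58,  0.69,  -0.42,  -0.13],[-0.28,  0.57,  0.35,  0.69]] @ diag([2.812422470825556, 1.2550345842685902, 1.0162239353798723, 0.08518773999986848]) @ [[0.51, 0.63, -0.57, 0.16], [0.64, -0.64, -0.0, 0.44], [0.52, 0.32, 0.74, -0.28], [0.26, -0.32, -0.36, -0.84]]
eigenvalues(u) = [(1.41+0j), (-1.22+0.49j), (-1.22-0.49j), (-0.12+0j)]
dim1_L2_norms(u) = [1.72, 1.65, 1.9, 1.12]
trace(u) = -1.16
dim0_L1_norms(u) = [2.97, 3.64, 3.18, 0.85]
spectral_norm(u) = 2.81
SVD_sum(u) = [[-0.77, -0.94, 0.85, -0.24],  [0.79, 0.96, -0.87, 0.25],  [0.83, 1.02, -0.93, 0.27],  [-0.40, -0.49, 0.44, -0.13]] + [[-0.00, 0.00, 0.0, -0.0], [-0.35, 0.35, 0.00, -0.24], [0.55, -0.55, -0.00, 0.38], [0.46, -0.46, -0.00, 0.31]] + [[-0.43,-0.27,-0.62,0.23], [-0.1,-0.06,-0.14,0.05], [-0.22,-0.14,-0.31,0.12], [0.18,0.11,0.26,-0.10]] + [[0.00, -0.01, -0.01, -0.01], [0.01, -0.02, -0.02, -0.05], [-0.0, 0.00, 0.00, 0.01], [0.02, -0.02, -0.02, -0.05]]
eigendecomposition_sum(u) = [[(0.05-0j), -0.48-0.00j, 0.22+0.00j, (0.12+0j)], [(-0.09+0j), (0.99+0j), (-0.46+0j), -0.25-0.00j], [(0.03-0j), -0.34-0.00j, 0.15+0.00j, 0.08+0.00j], [0.08-0.00j, (-0.87-0j), 0.40+0.00j, 0.22+0.00j]] + [[(-0.63+0.33j),(-0.39+0.21j),(0.01-0.38j),-0.10+0.20j], [0.23+0.49j,0.14+0.30j,-0.29-0.02j,(0.15+0.08j)], [(0.57+1.18j),(0.36+0.73j),(-0.7-0.04j),0.36+0.19j], [(0.11-0.33j),0.06-0.21j,(0.13+0.14j),(-0.04-0.1j)]] + [[-0.63-0.33j, -0.39-0.21j, (0.01+0.38j), -0.10-0.20j],  [(0.23-0.49j), 0.14-0.30j, (-0.29+0.02j), (0.15-0.08j)],  [0.57-1.18j, (0.36-0.73j), (-0.7+0.04j), (0.36-0.19j)],  [(0.11+0.33j), (0.06+0.21j), 0.13-0.14j, (-0.04+0.1j)]] + [[0.01+0.00j, 0.04+0.00j, (-0.01-0j), (0.04+0j)], [(-0.01-0j), (-0.04-0j), (0.01+0j), (-0.04-0j)], [-0.01-0.00j, -0.04-0.00j, (0.01+0j), (-0.04-0j)], [-0.03-0.00j, (-0.1-0j), (0.02+0j), (-0.11-0j)]]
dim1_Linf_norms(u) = [1.21, 1.24, 1.24, 0.85]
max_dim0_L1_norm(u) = 3.64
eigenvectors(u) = [[(-0.33+0j), 0.02+0.44j, 0.02-0.44j, -0.32+0.00j], [(0.69+0j), 0.33+0.01j, (0.33-0.01j), 0.33+0.00j], [-0.23+0.00j, 0.81+0.00j, (0.81-0j), 0.33+0.00j], [-0.60+0.00j, (-0.16-0.15j), (-0.16+0.15j), 0.82+0.00j]]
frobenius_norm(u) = 3.24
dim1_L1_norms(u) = [2.67, 2.63, 3.51, 1.83]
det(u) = -0.31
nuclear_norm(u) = 5.17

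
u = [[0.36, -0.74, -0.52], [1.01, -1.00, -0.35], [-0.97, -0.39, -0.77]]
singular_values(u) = [1.72, 1.34, 0.05]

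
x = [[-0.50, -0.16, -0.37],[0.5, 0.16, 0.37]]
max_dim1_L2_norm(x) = 0.64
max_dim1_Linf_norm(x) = 0.5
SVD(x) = [[-0.71, 0.71],[0.71, 0.71]] @ diag([0.9082951062292476, 8.428304534429662e-18]) @ [[0.78, 0.25, 0.58], [0.47, -0.85, -0.26]]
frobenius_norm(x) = 0.91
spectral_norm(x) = 0.91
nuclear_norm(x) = 0.91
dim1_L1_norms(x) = [1.03, 1.03]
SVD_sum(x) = [[-0.50, -0.16, -0.37], [0.50, 0.16, 0.37]] + [[0.0, -0.0, -0.00],[0.00, -0.0, -0.00]]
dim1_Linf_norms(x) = [0.5, 0.5]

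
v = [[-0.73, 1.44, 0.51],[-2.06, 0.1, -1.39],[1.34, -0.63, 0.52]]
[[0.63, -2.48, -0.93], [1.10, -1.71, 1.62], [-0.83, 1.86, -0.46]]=v @ [[0.02, 1.12, -0.44],[0.72, -0.98, -0.67],[-0.77, -0.5, -0.56]]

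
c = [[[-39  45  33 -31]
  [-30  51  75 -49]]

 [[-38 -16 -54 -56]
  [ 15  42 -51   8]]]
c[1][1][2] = -51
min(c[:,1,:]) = -51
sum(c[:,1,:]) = 61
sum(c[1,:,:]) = -150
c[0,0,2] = 33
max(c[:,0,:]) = 45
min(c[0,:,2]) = 33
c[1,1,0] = 15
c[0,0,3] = -31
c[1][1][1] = 42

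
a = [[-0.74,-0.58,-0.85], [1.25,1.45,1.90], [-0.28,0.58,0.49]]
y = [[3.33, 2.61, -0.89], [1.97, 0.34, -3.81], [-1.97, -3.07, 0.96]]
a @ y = [[-1.93,0.48,2.05], [3.28,-2.08,-4.81], [-0.76,-2.04,-1.49]]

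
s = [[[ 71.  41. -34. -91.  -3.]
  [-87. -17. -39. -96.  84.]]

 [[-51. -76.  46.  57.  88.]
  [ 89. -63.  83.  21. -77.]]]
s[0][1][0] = -87.0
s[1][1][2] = 83.0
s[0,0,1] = 41.0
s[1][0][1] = -76.0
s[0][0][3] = -91.0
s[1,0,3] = 57.0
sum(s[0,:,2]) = -73.0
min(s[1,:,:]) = -77.0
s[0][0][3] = -91.0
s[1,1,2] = 83.0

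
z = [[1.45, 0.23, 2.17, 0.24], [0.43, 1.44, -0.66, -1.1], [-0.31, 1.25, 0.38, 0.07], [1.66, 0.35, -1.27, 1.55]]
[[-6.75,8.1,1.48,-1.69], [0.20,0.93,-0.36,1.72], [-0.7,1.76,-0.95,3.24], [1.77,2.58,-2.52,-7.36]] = z @ [[-1.20, 2.27, 0.26, -2.84], [-0.17, 1.33, -0.85, 1.63], [-2.35, 2.01, 0.72, 1.08], [0.54, 0.58, -1.12, -1.19]]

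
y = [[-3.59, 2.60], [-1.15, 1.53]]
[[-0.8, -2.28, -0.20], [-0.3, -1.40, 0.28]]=y@[[0.18, -0.06, 0.41], [-0.06, -0.96, 0.49]]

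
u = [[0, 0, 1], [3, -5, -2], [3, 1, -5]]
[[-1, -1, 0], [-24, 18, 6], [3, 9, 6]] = u @ [[-2, 2, 2], [4, -2, 0], [-1, -1, 0]]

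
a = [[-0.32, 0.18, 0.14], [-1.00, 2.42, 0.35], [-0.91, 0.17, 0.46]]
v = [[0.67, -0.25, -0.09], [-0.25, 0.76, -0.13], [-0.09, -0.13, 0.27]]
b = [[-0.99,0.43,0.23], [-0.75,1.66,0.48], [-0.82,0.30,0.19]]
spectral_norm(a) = 2.73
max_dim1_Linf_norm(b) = 1.66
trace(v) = 1.70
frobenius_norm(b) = 2.36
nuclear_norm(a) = 3.61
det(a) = -0.03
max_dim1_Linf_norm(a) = 2.42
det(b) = -0.02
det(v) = 0.10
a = v + b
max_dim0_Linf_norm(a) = 2.42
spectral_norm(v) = 0.97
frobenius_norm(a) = 2.86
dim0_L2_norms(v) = [0.72, 0.81, 0.31]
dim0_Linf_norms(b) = [0.99, 1.66, 0.48]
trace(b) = 0.86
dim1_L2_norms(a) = [0.39, 2.64, 1.03]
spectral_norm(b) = 2.21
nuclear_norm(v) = 1.70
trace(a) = 2.56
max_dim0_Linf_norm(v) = 0.76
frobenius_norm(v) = 1.13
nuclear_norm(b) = 3.04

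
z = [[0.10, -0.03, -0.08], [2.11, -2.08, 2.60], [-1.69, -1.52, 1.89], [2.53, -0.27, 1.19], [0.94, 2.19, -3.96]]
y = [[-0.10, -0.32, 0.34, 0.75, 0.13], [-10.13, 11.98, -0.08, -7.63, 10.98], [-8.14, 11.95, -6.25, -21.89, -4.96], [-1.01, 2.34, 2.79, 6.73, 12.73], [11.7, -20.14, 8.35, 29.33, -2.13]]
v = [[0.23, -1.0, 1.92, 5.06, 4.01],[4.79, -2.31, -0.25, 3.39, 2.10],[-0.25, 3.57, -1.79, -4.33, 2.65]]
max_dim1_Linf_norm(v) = 5.06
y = z @ v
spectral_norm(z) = 6.21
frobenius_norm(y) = 53.63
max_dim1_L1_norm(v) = 12.84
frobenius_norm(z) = 7.32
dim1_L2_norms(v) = [6.81, 6.65, 6.46]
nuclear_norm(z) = 10.68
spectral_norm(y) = 49.48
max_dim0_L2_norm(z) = 5.24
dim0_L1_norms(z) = [7.37, 6.09, 9.72]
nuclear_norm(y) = 73.06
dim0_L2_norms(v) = [4.8, 4.37, 2.64, 7.47, 5.25]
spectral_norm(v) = 9.39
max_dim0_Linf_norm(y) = 29.33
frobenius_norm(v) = 11.51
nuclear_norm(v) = 18.73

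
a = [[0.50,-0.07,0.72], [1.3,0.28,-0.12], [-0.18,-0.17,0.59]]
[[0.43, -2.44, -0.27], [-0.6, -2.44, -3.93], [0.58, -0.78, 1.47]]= a @ [[-0.88, -2.22, -2.49], [2.55, 0.85, -1.98], [1.45, -1.76, 1.16]]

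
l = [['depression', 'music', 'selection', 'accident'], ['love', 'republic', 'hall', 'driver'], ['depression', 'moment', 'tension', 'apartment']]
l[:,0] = ['depression', 'love', 'depression']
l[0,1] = 'music'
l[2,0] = 'depression'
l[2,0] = 'depression'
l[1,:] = ['love', 'republic', 'hall', 'driver']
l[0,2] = 'selection'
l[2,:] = ['depression', 'moment', 'tension', 'apartment']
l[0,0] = 'depression'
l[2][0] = 'depression'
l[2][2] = 'tension'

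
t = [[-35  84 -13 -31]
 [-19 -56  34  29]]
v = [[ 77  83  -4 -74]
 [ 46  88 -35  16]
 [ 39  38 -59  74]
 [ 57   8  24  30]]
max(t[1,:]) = 34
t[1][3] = 29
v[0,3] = -74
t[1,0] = -19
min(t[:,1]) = -56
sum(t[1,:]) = -12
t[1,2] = 34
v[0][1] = 83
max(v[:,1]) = 88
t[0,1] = 84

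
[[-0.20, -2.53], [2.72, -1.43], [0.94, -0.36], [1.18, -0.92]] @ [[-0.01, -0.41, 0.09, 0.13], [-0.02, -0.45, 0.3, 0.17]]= [[0.05, 1.22, -0.78, -0.46], [0.0, -0.47, -0.18, 0.11], [-0.0, -0.22, -0.02, 0.06], [0.01, -0.07, -0.17, -0.0]]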